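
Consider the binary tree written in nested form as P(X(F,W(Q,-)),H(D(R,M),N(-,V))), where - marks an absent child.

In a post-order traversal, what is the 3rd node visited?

W

Post-order visits the left subtree, then the right subtree, then the node.
At P: go left to X.
  At X: go left to F.
    F is a leaf — visit F.
  At X: go right to W.
    At W: go left to Q.
      Q is a leaf — visit Q.
    At W: no right child.
    Visit W.
  Visit X.
At P: go right to H.
  At H: go left to D.
    At D: go left to R.
      R is a leaf — visit R.
    At D: go right to M.
      M is a leaf — visit M.
    Visit D.
  At H: go right to N.
    At N: no left child.
    At N: go right to V.
      V is a leaf — visit V.
    Visit N.
  Visit H.
Visit P.
Full post-order sequence: F, Q, W, X, R, M, D, V, N, H, P.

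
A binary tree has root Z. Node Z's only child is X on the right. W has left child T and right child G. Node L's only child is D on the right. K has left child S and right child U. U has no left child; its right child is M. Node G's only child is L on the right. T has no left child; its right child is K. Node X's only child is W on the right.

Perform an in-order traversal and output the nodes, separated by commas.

Z, X, T, S, K, U, M, W, G, L, D

In-order visits the left subtree, then the node, then the right subtree.
At Z: no left child.
Visit Z.
At Z: go right to X.
  At X: no left child.
  Visit X.
  At X: go right to W.
    At W: go left to T.
      At T: no left child.
      Visit T.
      At T: go right to K.
        At K: go left to S.
          S is a leaf — visit S.
        Visit K.
        At K: go right to U.
          At U: no left child.
          Visit U.
          At U: go right to M.
            M is a leaf — visit M.
    Visit W.
    At W: go right to G.
      At G: no left child.
      Visit G.
      At G: go right to L.
        At L: no left child.
        Visit L.
        At L: go right to D.
          D is a leaf — visit D.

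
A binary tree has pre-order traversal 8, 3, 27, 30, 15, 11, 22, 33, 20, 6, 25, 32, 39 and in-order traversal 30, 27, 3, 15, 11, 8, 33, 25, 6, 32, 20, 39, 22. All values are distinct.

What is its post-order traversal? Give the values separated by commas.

30, 27, 11, 15, 3, 25, 32, 6, 39, 20, 33, 22, 8

The first element of pre-order is the root; it splits in-order into left and right subtrees.
Root 8: left subtree has 5 nodes {30, 27, 3, 15, 11}, right has 7 {33, 25, 6, 32, 20, 39, 22}.
  Root 3: left subtree has 2 nodes {30, 27}, right has 2 {15, 11}.
    Root 27: left subtree has 1 node {30}, right has 0 { }.
    Root 15: left subtree has 0 nodes { }, right has 1 {11}.
  Root 22: left subtree has 6 nodes {33, 25, 6, 32, 20, 39}, right has 0 { }.
    Root 33: left subtree has 0 nodes { }, right has 5 {25, 6, 32, 20, 39}.
      Root 20: left subtree has 3 nodes {25, 6, 32}, right has 1 {39}.
        Root 6: left subtree has 1 node {25}, right has 1 {32}.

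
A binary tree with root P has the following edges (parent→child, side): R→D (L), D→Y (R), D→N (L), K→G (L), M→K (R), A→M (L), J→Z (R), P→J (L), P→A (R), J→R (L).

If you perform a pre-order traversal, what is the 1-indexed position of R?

Pre-order visits the node, then its left subtree, then its right subtree.
Visit P.
At P: go left to J.
  Visit J.
  At J: go left to R.
    Visit R.
    At R: go left to D.
      Visit D.
      At D: go left to N.
        N is a leaf — visit N.
      At D: go right to Y.
        Y is a leaf — visit Y.
    At R: no right child.
  At J: go right to Z.
    Z is a leaf — visit Z.
At P: go right to A.
  Visit A.
  At A: go left to M.
    Visit M.
    At M: no left child.
    At M: go right to K.
      Visit K.
      At K: go left to G.
        G is a leaf — visit G.
      At K: no right child.
  At A: no right child.
Full pre-order sequence: P, J, R, D, N, Y, Z, A, M, K, G.

3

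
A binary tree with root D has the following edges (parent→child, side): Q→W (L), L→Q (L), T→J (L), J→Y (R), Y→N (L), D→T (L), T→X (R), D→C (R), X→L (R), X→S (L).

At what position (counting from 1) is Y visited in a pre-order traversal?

Pre-order visits the node, then its left subtree, then its right subtree.
Visit D.
At D: go left to T.
  Visit T.
  At T: go left to J.
    Visit J.
    At J: no left child.
    At J: go right to Y.
      Visit Y.
      At Y: go left to N.
        N is a leaf — visit N.
      At Y: no right child.
  At T: go right to X.
    Visit X.
    At X: go left to S.
      S is a leaf — visit S.
    At X: go right to L.
      Visit L.
      At L: go left to Q.
        Visit Q.
        At Q: go left to W.
          W is a leaf — visit W.
        At Q: no right child.
      At L: no right child.
At D: go right to C.
  C is a leaf — visit C.
Full pre-order sequence: D, T, J, Y, N, X, S, L, Q, W, C.

4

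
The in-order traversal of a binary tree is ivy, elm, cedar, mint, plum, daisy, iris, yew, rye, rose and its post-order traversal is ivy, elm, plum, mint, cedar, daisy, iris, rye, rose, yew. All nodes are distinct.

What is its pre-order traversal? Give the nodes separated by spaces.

The last element of post-order is the root; it splits in-order into left and right subtrees.
Root yew: left subtree has 7 nodes {ivy, elm, cedar, mint, plum, daisy, iris}, right has 2 {rye, rose}.
  Root iris: left subtree has 6 nodes {ivy, elm, cedar, mint, plum, daisy}, right has 0 { }.
    Root daisy: left subtree has 5 nodes {ivy, elm, cedar, mint, plum}, right has 0 { }.
      Root cedar: left subtree has 2 nodes {ivy, elm}, right has 2 {mint, plum}.
        Root elm: left subtree has 1 node {ivy}, right has 0 { }.
        Root mint: left subtree has 0 nodes { }, right has 1 {plum}.
  Root rose: left subtree has 1 node {rye}, right has 0 { }.

yew iris daisy cedar elm ivy mint plum rose rye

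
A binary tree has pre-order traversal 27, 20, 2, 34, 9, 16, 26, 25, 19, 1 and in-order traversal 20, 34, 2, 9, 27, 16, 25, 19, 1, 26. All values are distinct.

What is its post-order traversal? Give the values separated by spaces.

34 9 2 20 1 19 25 26 16 27

The first element of pre-order is the root; it splits in-order into left and right subtrees.
Root 27: left subtree has 4 nodes {20, 34, 2, 9}, right has 5 {16, 25, 19, 1, 26}.
  Root 20: left subtree has 0 nodes { }, right has 3 {34, 2, 9}.
    Root 2: left subtree has 1 node {34}, right has 1 {9}.
  Root 16: left subtree has 0 nodes { }, right has 4 {25, 19, 1, 26}.
    Root 26: left subtree has 3 nodes {25, 19, 1}, right has 0 { }.
      Root 25: left subtree has 0 nodes { }, right has 2 {19, 1}.
        Root 19: left subtree has 0 nodes { }, right has 1 {1}.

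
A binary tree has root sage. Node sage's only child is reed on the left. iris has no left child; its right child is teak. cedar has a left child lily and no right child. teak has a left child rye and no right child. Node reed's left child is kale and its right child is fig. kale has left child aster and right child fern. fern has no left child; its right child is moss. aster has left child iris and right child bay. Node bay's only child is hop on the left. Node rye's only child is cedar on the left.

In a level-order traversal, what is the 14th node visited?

Level-order visits nodes level by level from the root, left to right within each level.
Level 0: sage
Level 1: reed
Level 2: kale, fig
Level 3: aster, fern
Level 4: iris, bay, moss
Level 5: teak, hop
Level 6: rye
Level 7: cedar
Level 8: lily
Full level-order sequence: sage, reed, kale, fig, aster, fern, iris, bay, moss, teak, hop, rye, cedar, lily.

lily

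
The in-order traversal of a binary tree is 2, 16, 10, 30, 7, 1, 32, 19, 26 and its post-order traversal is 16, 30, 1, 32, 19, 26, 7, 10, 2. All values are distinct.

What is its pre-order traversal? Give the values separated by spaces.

The last element of post-order is the root; it splits in-order into left and right subtrees.
Root 2: left subtree has 0 nodes { }, right has 8 {16, 10, 30, 7, 1, 32, 19, 26}.
  Root 10: left subtree has 1 node {16}, right has 6 {30, 7, 1, 32, 19, 26}.
    Root 7: left subtree has 1 node {30}, right has 4 {1, 32, 19, 26}.
      Root 26: left subtree has 3 nodes {1, 32, 19}, right has 0 { }.
        Root 19: left subtree has 2 nodes {1, 32}, right has 0 { }.
          Root 32: left subtree has 1 node {1}, right has 0 { }.

2 10 16 7 30 26 19 32 1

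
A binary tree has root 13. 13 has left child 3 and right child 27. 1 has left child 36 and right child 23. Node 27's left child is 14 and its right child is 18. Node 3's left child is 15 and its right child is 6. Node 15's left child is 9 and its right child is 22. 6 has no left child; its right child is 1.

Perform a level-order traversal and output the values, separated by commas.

13, 3, 27, 15, 6, 14, 18, 9, 22, 1, 36, 23

Level-order visits nodes level by level from the root, left to right within each level.
Level 0: 13
Level 1: 3, 27
Level 2: 15, 6, 14, 18
Level 3: 9, 22, 1
Level 4: 36, 23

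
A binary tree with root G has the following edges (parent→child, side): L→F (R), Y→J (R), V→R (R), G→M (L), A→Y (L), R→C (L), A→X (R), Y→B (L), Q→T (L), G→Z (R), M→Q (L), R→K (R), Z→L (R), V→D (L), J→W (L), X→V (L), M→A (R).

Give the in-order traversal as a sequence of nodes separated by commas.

In-order visits the left subtree, then the node, then the right subtree.
At G: go left to M.
  At M: go left to Q.
    At Q: go left to T.
      T is a leaf — visit T.
    Visit Q.
    At Q: no right child.
  Visit M.
  At M: go right to A.
    At A: go left to Y.
      At Y: go left to B.
        B is a leaf — visit B.
      Visit Y.
      At Y: go right to J.
        At J: go left to W.
          W is a leaf — visit W.
        Visit J.
        At J: no right child.
    Visit A.
    At A: go right to X.
      At X: go left to V.
        At V: go left to D.
          D is a leaf — visit D.
        Visit V.
        At V: go right to R.
          At R: go left to C.
            C is a leaf — visit C.
          Visit R.
          At R: go right to K.
            K is a leaf — visit K.
      Visit X.
      At X: no right child.
Visit G.
At G: go right to Z.
  At Z: no left child.
  Visit Z.
  At Z: go right to L.
    At L: no left child.
    Visit L.
    At L: go right to F.
      F is a leaf — visit F.

T, Q, M, B, Y, W, J, A, D, V, C, R, K, X, G, Z, L, F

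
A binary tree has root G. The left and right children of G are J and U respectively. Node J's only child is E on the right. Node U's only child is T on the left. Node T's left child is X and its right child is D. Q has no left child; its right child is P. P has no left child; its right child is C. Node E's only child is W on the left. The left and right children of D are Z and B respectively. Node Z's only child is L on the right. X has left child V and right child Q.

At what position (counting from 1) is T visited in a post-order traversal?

13

Post-order visits the left subtree, then the right subtree, then the node.
At G: go left to J.
  At J: no left child.
  At J: go right to E.
    At E: go left to W.
      W is a leaf — visit W.
    At E: no right child.
    Visit E.
  Visit J.
At G: go right to U.
  At U: go left to T.
    At T: go left to X.
      At X: go left to V.
        V is a leaf — visit V.
      At X: go right to Q.
        At Q: no left child.
        At Q: go right to P.
          At P: no left child.
          At P: go right to C.
            C is a leaf — visit C.
          Visit P.
        Visit Q.
      Visit X.
    At T: go right to D.
      At D: go left to Z.
        At Z: no left child.
        At Z: go right to L.
          L is a leaf — visit L.
        Visit Z.
      At D: go right to B.
        B is a leaf — visit B.
      Visit D.
    Visit T.
  At U: no right child.
  Visit U.
Visit G.
Full post-order sequence: W, E, J, V, C, P, Q, X, L, Z, B, D, T, U, G.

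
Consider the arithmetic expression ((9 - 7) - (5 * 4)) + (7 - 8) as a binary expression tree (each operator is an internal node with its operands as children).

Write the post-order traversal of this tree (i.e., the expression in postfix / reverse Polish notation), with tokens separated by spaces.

Post-order on an expression tree gives postfix notation: for each operator, emit left operand, right operand, then the operator.

9 7 - 5 4 * - 7 8 - +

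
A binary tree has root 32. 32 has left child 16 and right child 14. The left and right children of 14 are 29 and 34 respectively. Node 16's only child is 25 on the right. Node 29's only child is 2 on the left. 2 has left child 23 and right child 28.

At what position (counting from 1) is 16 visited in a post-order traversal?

2

Post-order visits the left subtree, then the right subtree, then the node.
At 32: go left to 16.
  At 16: no left child.
  At 16: go right to 25.
    25 is a leaf — visit 25.
  Visit 16.
At 32: go right to 14.
  At 14: go left to 29.
    At 29: go left to 2.
      At 2: go left to 23.
        23 is a leaf — visit 23.
      At 2: go right to 28.
        28 is a leaf — visit 28.
      Visit 2.
    At 29: no right child.
    Visit 29.
  At 14: go right to 34.
    34 is a leaf — visit 34.
  Visit 14.
Visit 32.
Full post-order sequence: 25, 16, 23, 28, 2, 29, 34, 14, 32.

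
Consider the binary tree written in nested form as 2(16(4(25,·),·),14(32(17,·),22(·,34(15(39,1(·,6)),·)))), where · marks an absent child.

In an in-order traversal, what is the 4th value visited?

In-order visits the left subtree, then the node, then the right subtree.
At 2: go left to 16.
  At 16: go left to 4.
    At 4: go left to 25.
      25 is a leaf — visit 25.
    Visit 4.
    At 4: no right child.
  Visit 16.
  At 16: no right child.
Visit 2.
At 2: go right to 14.
  At 14: go left to 32.
    At 32: go left to 17.
      17 is a leaf — visit 17.
    Visit 32.
    At 32: no right child.
  Visit 14.
  At 14: go right to 22.
    At 22: no left child.
    Visit 22.
    At 22: go right to 34.
      At 34: go left to 15.
        At 15: go left to 39.
          39 is a leaf — visit 39.
        Visit 15.
        At 15: go right to 1.
          At 1: no left child.
          Visit 1.
          At 1: go right to 6.
            6 is a leaf — visit 6.
      Visit 34.
      At 34: no right child.
Full in-order sequence: 25, 4, 16, 2, 17, 32, 14, 22, 39, 15, 1, 6, 34.

2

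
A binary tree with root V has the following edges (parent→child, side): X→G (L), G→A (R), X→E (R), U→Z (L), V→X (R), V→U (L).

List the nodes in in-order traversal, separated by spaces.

In-order visits the left subtree, then the node, then the right subtree.
At V: go left to U.
  At U: go left to Z.
    Z is a leaf — visit Z.
  Visit U.
  At U: no right child.
Visit V.
At V: go right to X.
  At X: go left to G.
    At G: no left child.
    Visit G.
    At G: go right to A.
      A is a leaf — visit A.
  Visit X.
  At X: go right to E.
    E is a leaf — visit E.

Z U V G A X E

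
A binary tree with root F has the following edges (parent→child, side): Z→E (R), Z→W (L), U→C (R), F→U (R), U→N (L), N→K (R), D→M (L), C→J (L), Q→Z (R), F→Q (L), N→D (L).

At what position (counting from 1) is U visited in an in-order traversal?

In-order visits the left subtree, then the node, then the right subtree.
At F: go left to Q.
  At Q: no left child.
  Visit Q.
  At Q: go right to Z.
    At Z: go left to W.
      W is a leaf — visit W.
    Visit Z.
    At Z: go right to E.
      E is a leaf — visit E.
Visit F.
At F: go right to U.
  At U: go left to N.
    At N: go left to D.
      At D: go left to M.
        M is a leaf — visit M.
      Visit D.
      At D: no right child.
    Visit N.
    At N: go right to K.
      K is a leaf — visit K.
  Visit U.
  At U: go right to C.
    At C: go left to J.
      J is a leaf — visit J.
    Visit C.
    At C: no right child.
Full in-order sequence: Q, W, Z, E, F, M, D, N, K, U, J, C.

10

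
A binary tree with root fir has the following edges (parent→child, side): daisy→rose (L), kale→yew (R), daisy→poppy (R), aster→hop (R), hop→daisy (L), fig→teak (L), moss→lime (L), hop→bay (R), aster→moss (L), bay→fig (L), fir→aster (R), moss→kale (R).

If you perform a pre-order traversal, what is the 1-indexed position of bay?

11

Pre-order visits the node, then its left subtree, then its right subtree.
Visit fir.
At fir: no left child.
At fir: go right to aster.
  Visit aster.
  At aster: go left to moss.
    Visit moss.
    At moss: go left to lime.
      lime is a leaf — visit lime.
    At moss: go right to kale.
      Visit kale.
      At kale: no left child.
      At kale: go right to yew.
        yew is a leaf — visit yew.
  At aster: go right to hop.
    Visit hop.
    At hop: go left to daisy.
      Visit daisy.
      At daisy: go left to rose.
        rose is a leaf — visit rose.
      At daisy: go right to poppy.
        poppy is a leaf — visit poppy.
    At hop: go right to bay.
      Visit bay.
      At bay: go left to fig.
        Visit fig.
        At fig: go left to teak.
          teak is a leaf — visit teak.
        At fig: no right child.
      At bay: no right child.
Full pre-order sequence: fir, aster, moss, lime, kale, yew, hop, daisy, rose, poppy, bay, fig, teak.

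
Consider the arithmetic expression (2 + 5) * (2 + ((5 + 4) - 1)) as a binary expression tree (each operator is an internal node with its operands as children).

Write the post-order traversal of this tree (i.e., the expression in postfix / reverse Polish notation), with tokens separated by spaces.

2 5 + 2 5 4 + 1 - + *

Post-order on an expression tree gives postfix notation: for each operator, emit left operand, right operand, then the operator.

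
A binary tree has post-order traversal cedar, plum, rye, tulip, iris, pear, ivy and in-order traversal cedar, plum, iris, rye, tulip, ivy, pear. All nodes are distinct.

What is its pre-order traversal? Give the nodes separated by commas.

ivy, iris, plum, cedar, tulip, rye, pear

The last element of post-order is the root; it splits in-order into left and right subtrees.
Root ivy: left subtree has 5 nodes {cedar, plum, iris, rye, tulip}, right has 1 {pear}.
  Root iris: left subtree has 2 nodes {cedar, plum}, right has 2 {rye, tulip}.
    Root plum: left subtree has 1 node {cedar}, right has 0 { }.
    Root tulip: left subtree has 1 node {rye}, right has 0 { }.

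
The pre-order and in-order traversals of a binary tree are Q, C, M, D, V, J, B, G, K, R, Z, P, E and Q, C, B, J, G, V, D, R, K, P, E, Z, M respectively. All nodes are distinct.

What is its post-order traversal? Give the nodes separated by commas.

The first element of pre-order is the root; it splits in-order into left and right subtrees.
Root Q: left subtree has 0 nodes { }, right has 12 {C, B, J, G, V, D, R, K, P, E, Z, M}.
  Root C: left subtree has 0 nodes { }, right has 11 {B, J, G, V, D, R, K, P, E, Z, M}.
    Root M: left subtree has 10 nodes {B, J, G, V, D, R, K, P, E, Z}, right has 0 { }.
      Root D: left subtree has 4 nodes {B, J, G, V}, right has 5 {R, K, P, E, Z}.
        Root V: left subtree has 3 nodes {B, J, G}, right has 0 { }.
          Root J: left subtree has 1 node {B}, right has 1 {G}.
        Root K: left subtree has 1 node {R}, right has 3 {P, E, Z}.
          Root Z: left subtree has 2 nodes {P, E}, right has 0 { }.
            Root P: left subtree has 0 nodes { }, right has 1 {E}.

B, G, J, V, R, E, P, Z, K, D, M, C, Q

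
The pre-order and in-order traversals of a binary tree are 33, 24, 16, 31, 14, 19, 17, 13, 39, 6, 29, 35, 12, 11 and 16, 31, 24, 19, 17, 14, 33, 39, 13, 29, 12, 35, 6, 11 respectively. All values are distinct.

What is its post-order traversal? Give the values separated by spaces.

31 16 17 19 14 24 39 12 35 29 11 6 13 33

The first element of pre-order is the root; it splits in-order into left and right subtrees.
Root 33: left subtree has 6 nodes {16, 31, 24, 19, 17, 14}, right has 7 {39, 13, 29, 12, 35, 6, 11}.
  Root 24: left subtree has 2 nodes {16, 31}, right has 3 {19, 17, 14}.
    Root 16: left subtree has 0 nodes { }, right has 1 {31}.
    Root 14: left subtree has 2 nodes {19, 17}, right has 0 { }.
      Root 19: left subtree has 0 nodes { }, right has 1 {17}.
  Root 13: left subtree has 1 node {39}, right has 5 {29, 12, 35, 6, 11}.
    Root 6: left subtree has 3 nodes {29, 12, 35}, right has 1 {11}.
      Root 29: left subtree has 0 nodes { }, right has 2 {12, 35}.
        Root 35: left subtree has 1 node {12}, right has 0 { }.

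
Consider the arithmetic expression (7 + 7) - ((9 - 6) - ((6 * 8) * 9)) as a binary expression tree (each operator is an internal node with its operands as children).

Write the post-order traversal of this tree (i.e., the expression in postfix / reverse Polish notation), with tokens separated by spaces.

Post-order on an expression tree gives postfix notation: for each operator, emit left operand, right operand, then the operator.

7 7 + 9 6 - 6 8 * 9 * - -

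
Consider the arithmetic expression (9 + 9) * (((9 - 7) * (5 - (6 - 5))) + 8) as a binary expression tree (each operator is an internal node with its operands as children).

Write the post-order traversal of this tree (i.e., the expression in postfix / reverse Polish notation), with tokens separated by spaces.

Post-order on an expression tree gives postfix notation: for each operator, emit left operand, right operand, then the operator.

9 9 + 9 7 - 5 6 5 - - * 8 + *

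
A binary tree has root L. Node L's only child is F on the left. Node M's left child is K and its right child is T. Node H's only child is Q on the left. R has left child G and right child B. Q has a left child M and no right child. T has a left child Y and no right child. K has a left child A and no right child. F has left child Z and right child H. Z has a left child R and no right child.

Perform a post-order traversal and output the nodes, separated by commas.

G, B, R, Z, A, K, Y, T, M, Q, H, F, L

Post-order visits the left subtree, then the right subtree, then the node.
At L: go left to F.
  At F: go left to Z.
    At Z: go left to R.
      At R: go left to G.
        G is a leaf — visit G.
      At R: go right to B.
        B is a leaf — visit B.
      Visit R.
    At Z: no right child.
    Visit Z.
  At F: go right to H.
    At H: go left to Q.
      At Q: go left to M.
        At M: go left to K.
          At K: go left to A.
            A is a leaf — visit A.
          At K: no right child.
          Visit K.
        At M: go right to T.
          At T: go left to Y.
            Y is a leaf — visit Y.
          At T: no right child.
          Visit T.
        Visit M.
      At Q: no right child.
      Visit Q.
    At H: no right child.
    Visit H.
  Visit F.
At L: no right child.
Visit L.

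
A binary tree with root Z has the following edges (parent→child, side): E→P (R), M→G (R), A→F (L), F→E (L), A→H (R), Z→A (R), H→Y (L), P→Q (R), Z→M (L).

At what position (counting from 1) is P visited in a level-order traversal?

Level-order visits nodes level by level from the root, left to right within each level.
Level 0: Z
Level 1: M, A
Level 2: G, F, H
Level 3: E, Y
Level 4: P
Level 5: Q
Full level-order sequence: Z, M, A, G, F, H, E, Y, P, Q.

9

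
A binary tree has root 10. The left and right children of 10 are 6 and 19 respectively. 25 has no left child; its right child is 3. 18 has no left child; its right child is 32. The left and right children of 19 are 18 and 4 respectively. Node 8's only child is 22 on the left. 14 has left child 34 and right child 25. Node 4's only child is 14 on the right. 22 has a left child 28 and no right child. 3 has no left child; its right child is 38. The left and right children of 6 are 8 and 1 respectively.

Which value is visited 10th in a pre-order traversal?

Pre-order visits the node, then its left subtree, then its right subtree.
Visit 10.
At 10: go left to 6.
  Visit 6.
  At 6: go left to 8.
    Visit 8.
    At 8: go left to 22.
      Visit 22.
      At 22: go left to 28.
        28 is a leaf — visit 28.
      At 22: no right child.
    At 8: no right child.
  At 6: go right to 1.
    1 is a leaf — visit 1.
At 10: go right to 19.
  Visit 19.
  At 19: go left to 18.
    Visit 18.
    At 18: no left child.
    At 18: go right to 32.
      32 is a leaf — visit 32.
  At 19: go right to 4.
    Visit 4.
    At 4: no left child.
    At 4: go right to 14.
      Visit 14.
      At 14: go left to 34.
        34 is a leaf — visit 34.
      At 14: go right to 25.
        Visit 25.
        At 25: no left child.
        At 25: go right to 3.
          Visit 3.
          At 3: no left child.
          At 3: go right to 38.
            38 is a leaf — visit 38.
Full pre-order sequence: 10, 6, 8, 22, 28, 1, 19, 18, 32, 4, 14, 34, 25, 3, 38.

4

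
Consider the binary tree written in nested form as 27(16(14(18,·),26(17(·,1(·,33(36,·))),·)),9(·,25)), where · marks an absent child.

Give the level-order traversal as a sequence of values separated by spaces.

27 16 9 14 26 25 18 17 1 33 36

Level-order visits nodes level by level from the root, left to right within each level.
Level 0: 27
Level 1: 16, 9
Level 2: 14, 26, 25
Level 3: 18, 17
Level 4: 1
Level 5: 33
Level 6: 36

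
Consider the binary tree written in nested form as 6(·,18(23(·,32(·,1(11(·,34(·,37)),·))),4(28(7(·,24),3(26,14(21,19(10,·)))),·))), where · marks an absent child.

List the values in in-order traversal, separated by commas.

In-order visits the left subtree, then the node, then the right subtree.
At 6: no left child.
Visit 6.
At 6: go right to 18.
  At 18: go left to 23.
    At 23: no left child.
    Visit 23.
    At 23: go right to 32.
      At 32: no left child.
      Visit 32.
      At 32: go right to 1.
        At 1: go left to 11.
          At 11: no left child.
          Visit 11.
          At 11: go right to 34.
            At 34: no left child.
            Visit 34.
            At 34: go right to 37.
              37 is a leaf — visit 37.
        Visit 1.
        At 1: no right child.
  Visit 18.
  At 18: go right to 4.
    At 4: go left to 28.
      At 28: go left to 7.
        At 7: no left child.
        Visit 7.
        At 7: go right to 24.
          24 is a leaf — visit 24.
      Visit 28.
      At 28: go right to 3.
        At 3: go left to 26.
          26 is a leaf — visit 26.
        Visit 3.
        At 3: go right to 14.
          At 14: go left to 21.
            21 is a leaf — visit 21.
          Visit 14.
          At 14: go right to 19.
            At 19: go left to 10.
              10 is a leaf — visit 10.
            Visit 19.
            At 19: no right child.
    Visit 4.
    At 4: no right child.

6, 23, 32, 11, 34, 37, 1, 18, 7, 24, 28, 26, 3, 21, 14, 10, 19, 4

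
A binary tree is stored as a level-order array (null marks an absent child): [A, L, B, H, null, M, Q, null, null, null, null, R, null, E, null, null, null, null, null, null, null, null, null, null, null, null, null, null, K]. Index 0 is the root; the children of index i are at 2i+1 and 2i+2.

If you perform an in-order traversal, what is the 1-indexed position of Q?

9

In-order visits the left subtree, then the node, then the right subtree.
At A: go left to L.
  At L: go left to H.
    H is a leaf — visit H.
  Visit L.
  At L: no right child.
Visit A.
At A: go right to B.
  At B: go left to M.
    At M: go left to R.
      R is a leaf — visit R.
    Visit M.
    At M: no right child.
  Visit B.
  At B: go right to Q.
    At Q: go left to E.
      At E: no left child.
      Visit E.
      At E: go right to K.
        K is a leaf — visit K.
    Visit Q.
    At Q: no right child.
Full in-order sequence: H, L, A, R, M, B, E, K, Q.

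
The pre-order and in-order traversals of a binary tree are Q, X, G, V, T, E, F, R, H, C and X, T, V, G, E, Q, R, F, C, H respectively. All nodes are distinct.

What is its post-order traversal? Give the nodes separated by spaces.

T V E G X R C H F Q

The first element of pre-order is the root; it splits in-order into left and right subtrees.
Root Q: left subtree has 5 nodes {X, T, V, G, E}, right has 4 {R, F, C, H}.
  Root X: left subtree has 0 nodes { }, right has 4 {T, V, G, E}.
    Root G: left subtree has 2 nodes {T, V}, right has 1 {E}.
      Root V: left subtree has 1 node {T}, right has 0 { }.
  Root F: left subtree has 1 node {R}, right has 2 {C, H}.
    Root H: left subtree has 1 node {C}, right has 0 { }.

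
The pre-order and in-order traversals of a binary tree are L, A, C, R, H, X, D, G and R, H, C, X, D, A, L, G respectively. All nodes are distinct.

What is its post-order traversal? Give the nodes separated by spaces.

H R D X C A G L

The first element of pre-order is the root; it splits in-order into left and right subtrees.
Root L: left subtree has 6 nodes {R, H, C, X, D, A}, right has 1 {G}.
  Root A: left subtree has 5 nodes {R, H, C, X, D}, right has 0 { }.
    Root C: left subtree has 2 nodes {R, H}, right has 2 {X, D}.
      Root R: left subtree has 0 nodes { }, right has 1 {H}.
      Root X: left subtree has 0 nodes { }, right has 1 {D}.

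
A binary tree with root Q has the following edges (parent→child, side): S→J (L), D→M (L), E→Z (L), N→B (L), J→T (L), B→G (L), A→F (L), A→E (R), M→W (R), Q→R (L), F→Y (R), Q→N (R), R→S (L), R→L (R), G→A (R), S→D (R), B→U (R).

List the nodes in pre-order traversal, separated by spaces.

Q R S J T D M W L N B G A F Y E Z U

Pre-order visits the node, then its left subtree, then its right subtree.
Visit Q.
At Q: go left to R.
  Visit R.
  At R: go left to S.
    Visit S.
    At S: go left to J.
      Visit J.
      At J: go left to T.
        T is a leaf — visit T.
      At J: no right child.
    At S: go right to D.
      Visit D.
      At D: go left to M.
        Visit M.
        At M: no left child.
        At M: go right to W.
          W is a leaf — visit W.
      At D: no right child.
  At R: go right to L.
    L is a leaf — visit L.
At Q: go right to N.
  Visit N.
  At N: go left to B.
    Visit B.
    At B: go left to G.
      Visit G.
      At G: no left child.
      At G: go right to A.
        Visit A.
        At A: go left to F.
          Visit F.
          At F: no left child.
          At F: go right to Y.
            Y is a leaf — visit Y.
        At A: go right to E.
          Visit E.
          At E: go left to Z.
            Z is a leaf — visit Z.
          At E: no right child.
    At B: go right to U.
      U is a leaf — visit U.
  At N: no right child.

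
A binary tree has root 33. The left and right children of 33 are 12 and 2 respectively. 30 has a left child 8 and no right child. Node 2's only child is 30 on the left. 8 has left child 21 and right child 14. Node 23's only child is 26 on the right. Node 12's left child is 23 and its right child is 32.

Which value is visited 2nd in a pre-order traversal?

Pre-order visits the node, then its left subtree, then its right subtree.
Visit 33.
At 33: go left to 12.
  Visit 12.
  At 12: go left to 23.
    Visit 23.
    At 23: no left child.
    At 23: go right to 26.
      26 is a leaf — visit 26.
  At 12: go right to 32.
    32 is a leaf — visit 32.
At 33: go right to 2.
  Visit 2.
  At 2: go left to 30.
    Visit 30.
    At 30: go left to 8.
      Visit 8.
      At 8: go left to 21.
        21 is a leaf — visit 21.
      At 8: go right to 14.
        14 is a leaf — visit 14.
    At 30: no right child.
  At 2: no right child.
Full pre-order sequence: 33, 12, 23, 26, 32, 2, 30, 8, 21, 14.

12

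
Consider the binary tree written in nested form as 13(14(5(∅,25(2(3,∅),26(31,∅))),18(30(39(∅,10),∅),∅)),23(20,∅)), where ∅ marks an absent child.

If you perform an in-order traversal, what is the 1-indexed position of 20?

13

In-order visits the left subtree, then the node, then the right subtree.
At 13: go left to 14.
  At 14: go left to 5.
    At 5: no left child.
    Visit 5.
    At 5: go right to 25.
      At 25: go left to 2.
        At 2: go left to 3.
          3 is a leaf — visit 3.
        Visit 2.
        At 2: no right child.
      Visit 25.
      At 25: go right to 26.
        At 26: go left to 31.
          31 is a leaf — visit 31.
        Visit 26.
        At 26: no right child.
  Visit 14.
  At 14: go right to 18.
    At 18: go left to 30.
      At 30: go left to 39.
        At 39: no left child.
        Visit 39.
        At 39: go right to 10.
          10 is a leaf — visit 10.
      Visit 30.
      At 30: no right child.
    Visit 18.
    At 18: no right child.
Visit 13.
At 13: go right to 23.
  At 23: go left to 20.
    20 is a leaf — visit 20.
  Visit 23.
  At 23: no right child.
Full in-order sequence: 5, 3, 2, 25, 31, 26, 14, 39, 10, 30, 18, 13, 20, 23.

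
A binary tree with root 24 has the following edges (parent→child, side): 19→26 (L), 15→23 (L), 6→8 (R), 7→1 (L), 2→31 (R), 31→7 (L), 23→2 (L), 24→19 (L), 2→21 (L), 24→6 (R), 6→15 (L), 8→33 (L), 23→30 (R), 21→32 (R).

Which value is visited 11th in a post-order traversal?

15

Post-order visits the left subtree, then the right subtree, then the node.
At 24: go left to 19.
  At 19: go left to 26.
    26 is a leaf — visit 26.
  At 19: no right child.
  Visit 19.
At 24: go right to 6.
  At 6: go left to 15.
    At 15: go left to 23.
      At 23: go left to 2.
        At 2: go left to 21.
          At 21: no left child.
          At 21: go right to 32.
            32 is a leaf — visit 32.
          Visit 21.
        At 2: go right to 31.
          At 31: go left to 7.
            At 7: go left to 1.
              1 is a leaf — visit 1.
            At 7: no right child.
            Visit 7.
          At 31: no right child.
          Visit 31.
        Visit 2.
      At 23: go right to 30.
        30 is a leaf — visit 30.
      Visit 23.
    At 15: no right child.
    Visit 15.
  At 6: go right to 8.
    At 8: go left to 33.
      33 is a leaf — visit 33.
    At 8: no right child.
    Visit 8.
  Visit 6.
Visit 24.
Full post-order sequence: 26, 19, 32, 21, 1, 7, 31, 2, 30, 23, 15, 33, 8, 6, 24.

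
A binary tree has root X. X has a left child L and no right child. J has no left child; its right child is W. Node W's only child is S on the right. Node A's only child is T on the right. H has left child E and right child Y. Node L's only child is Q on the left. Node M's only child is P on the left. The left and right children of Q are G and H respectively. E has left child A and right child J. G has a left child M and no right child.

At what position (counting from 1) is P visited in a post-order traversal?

Post-order visits the left subtree, then the right subtree, then the node.
At X: go left to L.
  At L: go left to Q.
    At Q: go left to G.
      At G: go left to M.
        At M: go left to P.
          P is a leaf — visit P.
        At M: no right child.
        Visit M.
      At G: no right child.
      Visit G.
    At Q: go right to H.
      At H: go left to E.
        At E: go left to A.
          At A: no left child.
          At A: go right to T.
            T is a leaf — visit T.
          Visit A.
        At E: go right to J.
          At J: no left child.
          At J: go right to W.
            At W: no left child.
            At W: go right to S.
              S is a leaf — visit S.
            Visit W.
          Visit J.
        Visit E.
      At H: go right to Y.
        Y is a leaf — visit Y.
      Visit H.
    Visit Q.
  At L: no right child.
  Visit L.
At X: no right child.
Visit X.
Full post-order sequence: P, M, G, T, A, S, W, J, E, Y, H, Q, L, X.

1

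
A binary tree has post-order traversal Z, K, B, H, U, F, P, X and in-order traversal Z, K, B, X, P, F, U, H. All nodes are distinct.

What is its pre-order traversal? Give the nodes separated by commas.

The last element of post-order is the root; it splits in-order into left and right subtrees.
Root X: left subtree has 3 nodes {Z, K, B}, right has 4 {P, F, U, H}.
  Root B: left subtree has 2 nodes {Z, K}, right has 0 { }.
    Root K: left subtree has 1 node {Z}, right has 0 { }.
  Root P: left subtree has 0 nodes { }, right has 3 {F, U, H}.
    Root F: left subtree has 0 nodes { }, right has 2 {U, H}.
      Root U: left subtree has 0 nodes { }, right has 1 {H}.

X, B, K, Z, P, F, U, H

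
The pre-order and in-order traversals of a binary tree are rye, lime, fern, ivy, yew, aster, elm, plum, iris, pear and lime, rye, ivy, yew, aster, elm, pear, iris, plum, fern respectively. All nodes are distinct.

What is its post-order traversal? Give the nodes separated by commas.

lime, pear, iris, plum, elm, aster, yew, ivy, fern, rye

The first element of pre-order is the root; it splits in-order into left and right subtrees.
Root rye: left subtree has 1 node {lime}, right has 8 {ivy, yew, aster, elm, pear, iris, plum, fern}.
  Root fern: left subtree has 7 nodes {ivy, yew, aster, elm, pear, iris, plum}, right has 0 { }.
    Root ivy: left subtree has 0 nodes { }, right has 6 {yew, aster, elm, pear, iris, plum}.
      Root yew: left subtree has 0 nodes { }, right has 5 {aster, elm, pear, iris, plum}.
        Root aster: left subtree has 0 nodes { }, right has 4 {elm, pear, iris, plum}.
          Root elm: left subtree has 0 nodes { }, right has 3 {pear, iris, plum}.
            Root plum: left subtree has 2 nodes {pear, iris}, right has 0 { }.
              Root iris: left subtree has 1 node {pear}, right has 0 { }.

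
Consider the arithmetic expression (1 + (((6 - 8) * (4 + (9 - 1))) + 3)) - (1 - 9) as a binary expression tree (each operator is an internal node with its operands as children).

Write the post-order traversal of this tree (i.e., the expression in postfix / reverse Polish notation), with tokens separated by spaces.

1 6 8 - 4 9 1 - + * 3 + + 1 9 - -

Post-order on an expression tree gives postfix notation: for each operator, emit left operand, right operand, then the operator.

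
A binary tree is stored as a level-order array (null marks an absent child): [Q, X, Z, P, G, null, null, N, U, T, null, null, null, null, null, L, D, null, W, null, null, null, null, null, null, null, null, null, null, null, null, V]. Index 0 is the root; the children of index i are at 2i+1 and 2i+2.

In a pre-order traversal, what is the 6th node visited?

Pre-order visits the node, then its left subtree, then its right subtree.
Visit Q.
At Q: go left to X.
  Visit X.
  At X: go left to P.
    Visit P.
    At P: go left to N.
      Visit N.
      At N: go left to L.
        Visit L.
        At L: go left to V.
          V is a leaf — visit V.
        At L: no right child.
      At N: go right to D.
        D is a leaf — visit D.
    At P: go right to U.
      Visit U.
      At U: no left child.
      At U: go right to W.
        W is a leaf — visit W.
  At X: go right to G.
    Visit G.
    At G: go left to T.
      T is a leaf — visit T.
    At G: no right child.
At Q: go right to Z.
  Z is a leaf — visit Z.
Full pre-order sequence: Q, X, P, N, L, V, D, U, W, G, T, Z.

V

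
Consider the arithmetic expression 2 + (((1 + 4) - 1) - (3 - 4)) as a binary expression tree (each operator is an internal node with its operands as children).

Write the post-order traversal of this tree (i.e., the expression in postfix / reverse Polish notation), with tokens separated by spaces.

Post-order on an expression tree gives postfix notation: for each operator, emit left operand, right operand, then the operator.

2 1 4 + 1 - 3 4 - - +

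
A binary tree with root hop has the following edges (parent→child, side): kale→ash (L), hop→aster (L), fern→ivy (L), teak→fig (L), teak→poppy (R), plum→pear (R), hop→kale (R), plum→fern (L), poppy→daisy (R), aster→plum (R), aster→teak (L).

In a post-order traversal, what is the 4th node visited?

Post-order visits the left subtree, then the right subtree, then the node.
At hop: go left to aster.
  At aster: go left to teak.
    At teak: go left to fig.
      fig is a leaf — visit fig.
    At teak: go right to poppy.
      At poppy: no left child.
      At poppy: go right to daisy.
        daisy is a leaf — visit daisy.
      Visit poppy.
    Visit teak.
  At aster: go right to plum.
    At plum: go left to fern.
      At fern: go left to ivy.
        ivy is a leaf — visit ivy.
      At fern: no right child.
      Visit fern.
    At plum: go right to pear.
      pear is a leaf — visit pear.
    Visit plum.
  Visit aster.
At hop: go right to kale.
  At kale: go left to ash.
    ash is a leaf — visit ash.
  At kale: no right child.
  Visit kale.
Visit hop.
Full post-order sequence: fig, daisy, poppy, teak, ivy, fern, pear, plum, aster, ash, kale, hop.

teak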